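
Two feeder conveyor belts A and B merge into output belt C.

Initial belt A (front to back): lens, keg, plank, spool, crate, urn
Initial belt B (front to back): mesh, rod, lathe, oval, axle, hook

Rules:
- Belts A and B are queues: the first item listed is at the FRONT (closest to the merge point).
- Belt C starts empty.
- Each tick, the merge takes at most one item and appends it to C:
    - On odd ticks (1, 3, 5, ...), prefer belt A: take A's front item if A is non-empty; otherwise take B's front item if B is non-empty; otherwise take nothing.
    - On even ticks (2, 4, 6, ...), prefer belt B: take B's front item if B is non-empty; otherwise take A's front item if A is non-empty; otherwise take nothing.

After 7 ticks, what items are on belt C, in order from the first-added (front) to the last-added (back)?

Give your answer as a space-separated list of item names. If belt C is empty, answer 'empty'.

Tick 1: prefer A, take lens from A; A=[keg,plank,spool,crate,urn] B=[mesh,rod,lathe,oval,axle,hook] C=[lens]
Tick 2: prefer B, take mesh from B; A=[keg,plank,spool,crate,urn] B=[rod,lathe,oval,axle,hook] C=[lens,mesh]
Tick 3: prefer A, take keg from A; A=[plank,spool,crate,urn] B=[rod,lathe,oval,axle,hook] C=[lens,mesh,keg]
Tick 4: prefer B, take rod from B; A=[plank,spool,crate,urn] B=[lathe,oval,axle,hook] C=[lens,mesh,keg,rod]
Tick 5: prefer A, take plank from A; A=[spool,crate,urn] B=[lathe,oval,axle,hook] C=[lens,mesh,keg,rod,plank]
Tick 6: prefer B, take lathe from B; A=[spool,crate,urn] B=[oval,axle,hook] C=[lens,mesh,keg,rod,plank,lathe]
Tick 7: prefer A, take spool from A; A=[crate,urn] B=[oval,axle,hook] C=[lens,mesh,keg,rod,plank,lathe,spool]

Answer: lens mesh keg rod plank lathe spool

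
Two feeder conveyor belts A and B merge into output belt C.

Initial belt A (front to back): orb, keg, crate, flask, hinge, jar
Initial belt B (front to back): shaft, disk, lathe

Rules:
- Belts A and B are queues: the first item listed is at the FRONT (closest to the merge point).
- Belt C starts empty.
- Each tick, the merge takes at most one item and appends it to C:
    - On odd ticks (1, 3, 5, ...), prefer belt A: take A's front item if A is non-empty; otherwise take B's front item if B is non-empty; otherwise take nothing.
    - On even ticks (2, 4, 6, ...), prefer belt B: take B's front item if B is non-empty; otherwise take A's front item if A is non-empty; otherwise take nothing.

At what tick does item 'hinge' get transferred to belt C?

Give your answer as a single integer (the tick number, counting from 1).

Answer: 8

Derivation:
Tick 1: prefer A, take orb from A; A=[keg,crate,flask,hinge,jar] B=[shaft,disk,lathe] C=[orb]
Tick 2: prefer B, take shaft from B; A=[keg,crate,flask,hinge,jar] B=[disk,lathe] C=[orb,shaft]
Tick 3: prefer A, take keg from A; A=[crate,flask,hinge,jar] B=[disk,lathe] C=[orb,shaft,keg]
Tick 4: prefer B, take disk from B; A=[crate,flask,hinge,jar] B=[lathe] C=[orb,shaft,keg,disk]
Tick 5: prefer A, take crate from A; A=[flask,hinge,jar] B=[lathe] C=[orb,shaft,keg,disk,crate]
Tick 6: prefer B, take lathe from B; A=[flask,hinge,jar] B=[-] C=[orb,shaft,keg,disk,crate,lathe]
Tick 7: prefer A, take flask from A; A=[hinge,jar] B=[-] C=[orb,shaft,keg,disk,crate,lathe,flask]
Tick 8: prefer B, take hinge from A; A=[jar] B=[-] C=[orb,shaft,keg,disk,crate,lathe,flask,hinge]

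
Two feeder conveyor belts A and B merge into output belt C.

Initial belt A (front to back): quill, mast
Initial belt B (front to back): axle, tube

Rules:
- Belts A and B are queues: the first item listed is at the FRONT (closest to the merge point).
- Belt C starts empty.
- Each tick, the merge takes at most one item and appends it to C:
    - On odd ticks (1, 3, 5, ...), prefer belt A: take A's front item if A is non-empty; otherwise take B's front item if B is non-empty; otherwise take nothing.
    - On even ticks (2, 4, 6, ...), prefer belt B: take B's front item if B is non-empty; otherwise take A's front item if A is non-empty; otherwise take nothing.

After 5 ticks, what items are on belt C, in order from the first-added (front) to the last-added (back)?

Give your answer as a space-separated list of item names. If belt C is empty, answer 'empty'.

Tick 1: prefer A, take quill from A; A=[mast] B=[axle,tube] C=[quill]
Tick 2: prefer B, take axle from B; A=[mast] B=[tube] C=[quill,axle]
Tick 3: prefer A, take mast from A; A=[-] B=[tube] C=[quill,axle,mast]
Tick 4: prefer B, take tube from B; A=[-] B=[-] C=[quill,axle,mast,tube]
Tick 5: prefer A, both empty, nothing taken; A=[-] B=[-] C=[quill,axle,mast,tube]

Answer: quill axle mast tube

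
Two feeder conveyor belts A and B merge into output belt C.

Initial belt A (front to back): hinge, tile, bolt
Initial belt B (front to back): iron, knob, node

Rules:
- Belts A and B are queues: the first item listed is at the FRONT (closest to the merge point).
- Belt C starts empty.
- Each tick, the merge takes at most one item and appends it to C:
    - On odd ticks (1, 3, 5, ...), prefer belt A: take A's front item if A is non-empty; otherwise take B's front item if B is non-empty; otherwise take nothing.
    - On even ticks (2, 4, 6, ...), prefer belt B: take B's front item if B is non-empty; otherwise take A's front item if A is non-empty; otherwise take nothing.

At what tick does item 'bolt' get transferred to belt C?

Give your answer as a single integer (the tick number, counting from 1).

Answer: 5

Derivation:
Tick 1: prefer A, take hinge from A; A=[tile,bolt] B=[iron,knob,node] C=[hinge]
Tick 2: prefer B, take iron from B; A=[tile,bolt] B=[knob,node] C=[hinge,iron]
Tick 3: prefer A, take tile from A; A=[bolt] B=[knob,node] C=[hinge,iron,tile]
Tick 4: prefer B, take knob from B; A=[bolt] B=[node] C=[hinge,iron,tile,knob]
Tick 5: prefer A, take bolt from A; A=[-] B=[node] C=[hinge,iron,tile,knob,bolt]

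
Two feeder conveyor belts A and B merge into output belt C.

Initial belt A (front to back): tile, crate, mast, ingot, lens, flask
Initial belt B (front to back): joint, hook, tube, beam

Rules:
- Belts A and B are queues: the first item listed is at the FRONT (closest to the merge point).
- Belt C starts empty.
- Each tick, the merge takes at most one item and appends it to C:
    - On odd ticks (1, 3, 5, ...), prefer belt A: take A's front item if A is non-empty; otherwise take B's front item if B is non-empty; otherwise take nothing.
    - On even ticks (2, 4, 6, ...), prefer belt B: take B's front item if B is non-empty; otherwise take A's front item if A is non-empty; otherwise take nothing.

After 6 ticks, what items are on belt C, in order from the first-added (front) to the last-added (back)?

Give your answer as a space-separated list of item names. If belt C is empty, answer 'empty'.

Tick 1: prefer A, take tile from A; A=[crate,mast,ingot,lens,flask] B=[joint,hook,tube,beam] C=[tile]
Tick 2: prefer B, take joint from B; A=[crate,mast,ingot,lens,flask] B=[hook,tube,beam] C=[tile,joint]
Tick 3: prefer A, take crate from A; A=[mast,ingot,lens,flask] B=[hook,tube,beam] C=[tile,joint,crate]
Tick 4: prefer B, take hook from B; A=[mast,ingot,lens,flask] B=[tube,beam] C=[tile,joint,crate,hook]
Tick 5: prefer A, take mast from A; A=[ingot,lens,flask] B=[tube,beam] C=[tile,joint,crate,hook,mast]
Tick 6: prefer B, take tube from B; A=[ingot,lens,flask] B=[beam] C=[tile,joint,crate,hook,mast,tube]

Answer: tile joint crate hook mast tube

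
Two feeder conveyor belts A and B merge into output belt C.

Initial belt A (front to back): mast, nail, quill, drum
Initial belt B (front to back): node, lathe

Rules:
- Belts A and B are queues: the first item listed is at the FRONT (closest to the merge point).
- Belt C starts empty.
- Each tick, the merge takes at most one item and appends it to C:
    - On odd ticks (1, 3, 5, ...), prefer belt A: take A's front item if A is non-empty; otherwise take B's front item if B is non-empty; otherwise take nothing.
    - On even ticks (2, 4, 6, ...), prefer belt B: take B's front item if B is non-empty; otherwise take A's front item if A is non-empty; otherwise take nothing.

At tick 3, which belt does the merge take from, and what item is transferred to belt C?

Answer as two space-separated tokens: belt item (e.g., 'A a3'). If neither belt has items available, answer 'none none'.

Answer: A nail

Derivation:
Tick 1: prefer A, take mast from A; A=[nail,quill,drum] B=[node,lathe] C=[mast]
Tick 2: prefer B, take node from B; A=[nail,quill,drum] B=[lathe] C=[mast,node]
Tick 3: prefer A, take nail from A; A=[quill,drum] B=[lathe] C=[mast,node,nail]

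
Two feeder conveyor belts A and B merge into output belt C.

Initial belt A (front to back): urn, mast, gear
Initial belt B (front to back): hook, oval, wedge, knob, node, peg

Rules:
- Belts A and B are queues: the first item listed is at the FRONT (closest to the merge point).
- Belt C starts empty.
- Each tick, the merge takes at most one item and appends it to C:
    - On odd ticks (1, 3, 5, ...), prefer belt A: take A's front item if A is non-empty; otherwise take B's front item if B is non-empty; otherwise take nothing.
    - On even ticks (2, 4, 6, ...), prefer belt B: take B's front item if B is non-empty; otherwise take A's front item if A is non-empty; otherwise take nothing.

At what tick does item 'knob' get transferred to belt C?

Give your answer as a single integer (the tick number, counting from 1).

Answer: 7

Derivation:
Tick 1: prefer A, take urn from A; A=[mast,gear] B=[hook,oval,wedge,knob,node,peg] C=[urn]
Tick 2: prefer B, take hook from B; A=[mast,gear] B=[oval,wedge,knob,node,peg] C=[urn,hook]
Tick 3: prefer A, take mast from A; A=[gear] B=[oval,wedge,knob,node,peg] C=[urn,hook,mast]
Tick 4: prefer B, take oval from B; A=[gear] B=[wedge,knob,node,peg] C=[urn,hook,mast,oval]
Tick 5: prefer A, take gear from A; A=[-] B=[wedge,knob,node,peg] C=[urn,hook,mast,oval,gear]
Tick 6: prefer B, take wedge from B; A=[-] B=[knob,node,peg] C=[urn,hook,mast,oval,gear,wedge]
Tick 7: prefer A, take knob from B; A=[-] B=[node,peg] C=[urn,hook,mast,oval,gear,wedge,knob]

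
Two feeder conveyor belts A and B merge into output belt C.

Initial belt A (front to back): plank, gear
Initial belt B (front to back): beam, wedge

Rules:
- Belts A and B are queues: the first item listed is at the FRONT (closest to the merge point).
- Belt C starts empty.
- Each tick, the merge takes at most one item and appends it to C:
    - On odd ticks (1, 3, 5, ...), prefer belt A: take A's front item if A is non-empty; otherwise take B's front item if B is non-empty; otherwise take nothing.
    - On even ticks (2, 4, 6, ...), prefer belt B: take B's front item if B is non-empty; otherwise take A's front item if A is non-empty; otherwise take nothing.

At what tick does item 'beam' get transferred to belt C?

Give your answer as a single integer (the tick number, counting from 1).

Tick 1: prefer A, take plank from A; A=[gear] B=[beam,wedge] C=[plank]
Tick 2: prefer B, take beam from B; A=[gear] B=[wedge] C=[plank,beam]

Answer: 2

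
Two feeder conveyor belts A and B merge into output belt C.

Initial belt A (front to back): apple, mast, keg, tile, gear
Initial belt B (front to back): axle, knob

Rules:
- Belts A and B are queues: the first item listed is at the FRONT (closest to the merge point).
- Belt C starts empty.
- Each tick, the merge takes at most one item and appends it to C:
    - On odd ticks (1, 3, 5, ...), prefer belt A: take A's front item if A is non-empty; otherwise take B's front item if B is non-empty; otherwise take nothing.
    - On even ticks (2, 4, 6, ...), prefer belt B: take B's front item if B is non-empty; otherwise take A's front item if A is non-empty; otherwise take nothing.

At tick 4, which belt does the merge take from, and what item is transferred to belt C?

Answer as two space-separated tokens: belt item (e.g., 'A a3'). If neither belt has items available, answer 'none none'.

Answer: B knob

Derivation:
Tick 1: prefer A, take apple from A; A=[mast,keg,tile,gear] B=[axle,knob] C=[apple]
Tick 2: prefer B, take axle from B; A=[mast,keg,tile,gear] B=[knob] C=[apple,axle]
Tick 3: prefer A, take mast from A; A=[keg,tile,gear] B=[knob] C=[apple,axle,mast]
Tick 4: prefer B, take knob from B; A=[keg,tile,gear] B=[-] C=[apple,axle,mast,knob]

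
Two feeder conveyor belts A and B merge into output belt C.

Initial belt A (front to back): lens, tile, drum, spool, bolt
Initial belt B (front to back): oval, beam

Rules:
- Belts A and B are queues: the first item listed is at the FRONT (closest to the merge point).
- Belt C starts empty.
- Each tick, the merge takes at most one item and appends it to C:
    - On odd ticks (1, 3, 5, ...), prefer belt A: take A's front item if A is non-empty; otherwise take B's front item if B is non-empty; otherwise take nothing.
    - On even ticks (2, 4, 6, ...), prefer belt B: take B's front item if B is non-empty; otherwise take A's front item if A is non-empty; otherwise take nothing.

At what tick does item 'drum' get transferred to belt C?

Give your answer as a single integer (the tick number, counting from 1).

Tick 1: prefer A, take lens from A; A=[tile,drum,spool,bolt] B=[oval,beam] C=[lens]
Tick 2: prefer B, take oval from B; A=[tile,drum,spool,bolt] B=[beam] C=[lens,oval]
Tick 3: prefer A, take tile from A; A=[drum,spool,bolt] B=[beam] C=[lens,oval,tile]
Tick 4: prefer B, take beam from B; A=[drum,spool,bolt] B=[-] C=[lens,oval,tile,beam]
Tick 5: prefer A, take drum from A; A=[spool,bolt] B=[-] C=[lens,oval,tile,beam,drum]

Answer: 5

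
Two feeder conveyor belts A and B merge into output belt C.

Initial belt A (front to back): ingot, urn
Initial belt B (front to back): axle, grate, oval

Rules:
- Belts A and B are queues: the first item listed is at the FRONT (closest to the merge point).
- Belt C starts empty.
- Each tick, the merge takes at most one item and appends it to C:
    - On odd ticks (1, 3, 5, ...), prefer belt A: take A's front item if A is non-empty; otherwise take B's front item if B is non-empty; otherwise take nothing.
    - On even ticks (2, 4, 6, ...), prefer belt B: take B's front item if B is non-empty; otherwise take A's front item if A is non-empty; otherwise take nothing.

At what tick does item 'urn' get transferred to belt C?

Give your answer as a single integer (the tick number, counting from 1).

Answer: 3

Derivation:
Tick 1: prefer A, take ingot from A; A=[urn] B=[axle,grate,oval] C=[ingot]
Tick 2: prefer B, take axle from B; A=[urn] B=[grate,oval] C=[ingot,axle]
Tick 3: prefer A, take urn from A; A=[-] B=[grate,oval] C=[ingot,axle,urn]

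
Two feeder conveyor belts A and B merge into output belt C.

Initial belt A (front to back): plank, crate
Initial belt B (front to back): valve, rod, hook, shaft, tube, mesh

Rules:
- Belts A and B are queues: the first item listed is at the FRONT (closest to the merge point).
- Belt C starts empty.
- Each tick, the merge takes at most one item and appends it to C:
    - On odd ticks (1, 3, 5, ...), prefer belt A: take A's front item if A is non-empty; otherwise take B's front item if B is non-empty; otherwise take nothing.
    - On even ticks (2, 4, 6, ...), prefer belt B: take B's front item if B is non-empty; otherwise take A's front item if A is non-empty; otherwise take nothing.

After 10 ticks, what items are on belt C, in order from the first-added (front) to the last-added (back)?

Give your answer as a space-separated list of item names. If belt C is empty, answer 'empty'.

Answer: plank valve crate rod hook shaft tube mesh

Derivation:
Tick 1: prefer A, take plank from A; A=[crate] B=[valve,rod,hook,shaft,tube,mesh] C=[plank]
Tick 2: prefer B, take valve from B; A=[crate] B=[rod,hook,shaft,tube,mesh] C=[plank,valve]
Tick 3: prefer A, take crate from A; A=[-] B=[rod,hook,shaft,tube,mesh] C=[plank,valve,crate]
Tick 4: prefer B, take rod from B; A=[-] B=[hook,shaft,tube,mesh] C=[plank,valve,crate,rod]
Tick 5: prefer A, take hook from B; A=[-] B=[shaft,tube,mesh] C=[plank,valve,crate,rod,hook]
Tick 6: prefer B, take shaft from B; A=[-] B=[tube,mesh] C=[plank,valve,crate,rod,hook,shaft]
Tick 7: prefer A, take tube from B; A=[-] B=[mesh] C=[plank,valve,crate,rod,hook,shaft,tube]
Tick 8: prefer B, take mesh from B; A=[-] B=[-] C=[plank,valve,crate,rod,hook,shaft,tube,mesh]
Tick 9: prefer A, both empty, nothing taken; A=[-] B=[-] C=[plank,valve,crate,rod,hook,shaft,tube,mesh]
Tick 10: prefer B, both empty, nothing taken; A=[-] B=[-] C=[plank,valve,crate,rod,hook,shaft,tube,mesh]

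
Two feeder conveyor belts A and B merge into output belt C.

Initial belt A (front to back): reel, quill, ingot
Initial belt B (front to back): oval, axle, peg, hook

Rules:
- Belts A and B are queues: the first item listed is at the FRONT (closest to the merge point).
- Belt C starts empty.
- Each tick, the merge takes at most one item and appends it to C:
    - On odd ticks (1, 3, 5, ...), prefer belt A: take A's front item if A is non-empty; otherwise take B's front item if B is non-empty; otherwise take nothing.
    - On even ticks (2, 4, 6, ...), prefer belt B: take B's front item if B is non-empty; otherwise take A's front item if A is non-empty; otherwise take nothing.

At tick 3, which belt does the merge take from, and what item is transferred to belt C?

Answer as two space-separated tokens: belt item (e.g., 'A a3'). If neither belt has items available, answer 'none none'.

Answer: A quill

Derivation:
Tick 1: prefer A, take reel from A; A=[quill,ingot] B=[oval,axle,peg,hook] C=[reel]
Tick 2: prefer B, take oval from B; A=[quill,ingot] B=[axle,peg,hook] C=[reel,oval]
Tick 3: prefer A, take quill from A; A=[ingot] B=[axle,peg,hook] C=[reel,oval,quill]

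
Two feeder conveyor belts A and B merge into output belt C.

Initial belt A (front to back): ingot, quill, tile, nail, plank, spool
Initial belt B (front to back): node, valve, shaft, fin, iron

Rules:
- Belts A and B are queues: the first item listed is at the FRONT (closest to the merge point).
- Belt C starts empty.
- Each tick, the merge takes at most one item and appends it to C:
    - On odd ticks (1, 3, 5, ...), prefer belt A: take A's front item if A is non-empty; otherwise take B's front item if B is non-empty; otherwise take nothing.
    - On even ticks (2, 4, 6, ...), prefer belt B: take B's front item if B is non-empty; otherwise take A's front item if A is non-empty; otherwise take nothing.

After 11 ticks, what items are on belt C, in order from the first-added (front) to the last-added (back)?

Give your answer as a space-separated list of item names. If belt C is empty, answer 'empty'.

Tick 1: prefer A, take ingot from A; A=[quill,tile,nail,plank,spool] B=[node,valve,shaft,fin,iron] C=[ingot]
Tick 2: prefer B, take node from B; A=[quill,tile,nail,plank,spool] B=[valve,shaft,fin,iron] C=[ingot,node]
Tick 3: prefer A, take quill from A; A=[tile,nail,plank,spool] B=[valve,shaft,fin,iron] C=[ingot,node,quill]
Tick 4: prefer B, take valve from B; A=[tile,nail,plank,spool] B=[shaft,fin,iron] C=[ingot,node,quill,valve]
Tick 5: prefer A, take tile from A; A=[nail,plank,spool] B=[shaft,fin,iron] C=[ingot,node,quill,valve,tile]
Tick 6: prefer B, take shaft from B; A=[nail,plank,spool] B=[fin,iron] C=[ingot,node,quill,valve,tile,shaft]
Tick 7: prefer A, take nail from A; A=[plank,spool] B=[fin,iron] C=[ingot,node,quill,valve,tile,shaft,nail]
Tick 8: prefer B, take fin from B; A=[plank,spool] B=[iron] C=[ingot,node,quill,valve,tile,shaft,nail,fin]
Tick 9: prefer A, take plank from A; A=[spool] B=[iron] C=[ingot,node,quill,valve,tile,shaft,nail,fin,plank]
Tick 10: prefer B, take iron from B; A=[spool] B=[-] C=[ingot,node,quill,valve,tile,shaft,nail,fin,plank,iron]
Tick 11: prefer A, take spool from A; A=[-] B=[-] C=[ingot,node,quill,valve,tile,shaft,nail,fin,plank,iron,spool]

Answer: ingot node quill valve tile shaft nail fin plank iron spool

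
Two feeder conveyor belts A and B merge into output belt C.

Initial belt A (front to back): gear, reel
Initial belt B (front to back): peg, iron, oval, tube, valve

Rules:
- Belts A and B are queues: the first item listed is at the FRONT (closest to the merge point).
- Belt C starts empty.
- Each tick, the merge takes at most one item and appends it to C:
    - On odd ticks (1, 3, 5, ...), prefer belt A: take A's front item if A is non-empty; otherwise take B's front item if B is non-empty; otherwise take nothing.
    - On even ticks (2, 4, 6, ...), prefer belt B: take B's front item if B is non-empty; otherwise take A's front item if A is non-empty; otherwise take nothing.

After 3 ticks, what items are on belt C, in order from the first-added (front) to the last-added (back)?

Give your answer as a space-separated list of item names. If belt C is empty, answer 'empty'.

Answer: gear peg reel

Derivation:
Tick 1: prefer A, take gear from A; A=[reel] B=[peg,iron,oval,tube,valve] C=[gear]
Tick 2: prefer B, take peg from B; A=[reel] B=[iron,oval,tube,valve] C=[gear,peg]
Tick 3: prefer A, take reel from A; A=[-] B=[iron,oval,tube,valve] C=[gear,peg,reel]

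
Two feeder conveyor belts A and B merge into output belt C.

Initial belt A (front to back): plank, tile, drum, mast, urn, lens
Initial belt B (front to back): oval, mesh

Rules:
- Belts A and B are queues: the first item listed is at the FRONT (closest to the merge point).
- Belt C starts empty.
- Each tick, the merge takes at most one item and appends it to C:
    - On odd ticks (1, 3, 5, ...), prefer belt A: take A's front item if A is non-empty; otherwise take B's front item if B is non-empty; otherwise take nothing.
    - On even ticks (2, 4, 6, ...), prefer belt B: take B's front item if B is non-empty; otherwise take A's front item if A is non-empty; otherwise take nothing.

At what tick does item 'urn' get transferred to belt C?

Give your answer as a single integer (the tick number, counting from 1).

Tick 1: prefer A, take plank from A; A=[tile,drum,mast,urn,lens] B=[oval,mesh] C=[plank]
Tick 2: prefer B, take oval from B; A=[tile,drum,mast,urn,lens] B=[mesh] C=[plank,oval]
Tick 3: prefer A, take tile from A; A=[drum,mast,urn,lens] B=[mesh] C=[plank,oval,tile]
Tick 4: prefer B, take mesh from B; A=[drum,mast,urn,lens] B=[-] C=[plank,oval,tile,mesh]
Tick 5: prefer A, take drum from A; A=[mast,urn,lens] B=[-] C=[plank,oval,tile,mesh,drum]
Tick 6: prefer B, take mast from A; A=[urn,lens] B=[-] C=[plank,oval,tile,mesh,drum,mast]
Tick 7: prefer A, take urn from A; A=[lens] B=[-] C=[plank,oval,tile,mesh,drum,mast,urn]

Answer: 7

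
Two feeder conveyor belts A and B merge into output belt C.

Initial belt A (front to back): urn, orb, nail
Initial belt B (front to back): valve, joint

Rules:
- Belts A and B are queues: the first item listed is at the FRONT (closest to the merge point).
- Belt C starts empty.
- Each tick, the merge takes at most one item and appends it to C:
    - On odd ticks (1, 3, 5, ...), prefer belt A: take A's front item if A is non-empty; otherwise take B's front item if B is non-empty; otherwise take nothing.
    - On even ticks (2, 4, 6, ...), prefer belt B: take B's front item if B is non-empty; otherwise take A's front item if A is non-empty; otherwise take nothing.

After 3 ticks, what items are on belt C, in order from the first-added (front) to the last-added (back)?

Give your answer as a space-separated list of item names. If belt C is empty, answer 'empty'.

Answer: urn valve orb

Derivation:
Tick 1: prefer A, take urn from A; A=[orb,nail] B=[valve,joint] C=[urn]
Tick 2: prefer B, take valve from B; A=[orb,nail] B=[joint] C=[urn,valve]
Tick 3: prefer A, take orb from A; A=[nail] B=[joint] C=[urn,valve,orb]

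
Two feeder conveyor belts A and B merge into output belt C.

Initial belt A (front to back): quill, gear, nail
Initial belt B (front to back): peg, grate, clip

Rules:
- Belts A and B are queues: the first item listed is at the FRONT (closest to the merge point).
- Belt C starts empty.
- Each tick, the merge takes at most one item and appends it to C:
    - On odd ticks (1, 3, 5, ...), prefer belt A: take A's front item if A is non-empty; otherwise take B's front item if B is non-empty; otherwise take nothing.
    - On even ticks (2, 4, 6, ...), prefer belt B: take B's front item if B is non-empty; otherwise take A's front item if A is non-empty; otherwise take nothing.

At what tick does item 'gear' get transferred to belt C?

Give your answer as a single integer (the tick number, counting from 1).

Answer: 3

Derivation:
Tick 1: prefer A, take quill from A; A=[gear,nail] B=[peg,grate,clip] C=[quill]
Tick 2: prefer B, take peg from B; A=[gear,nail] B=[grate,clip] C=[quill,peg]
Tick 3: prefer A, take gear from A; A=[nail] B=[grate,clip] C=[quill,peg,gear]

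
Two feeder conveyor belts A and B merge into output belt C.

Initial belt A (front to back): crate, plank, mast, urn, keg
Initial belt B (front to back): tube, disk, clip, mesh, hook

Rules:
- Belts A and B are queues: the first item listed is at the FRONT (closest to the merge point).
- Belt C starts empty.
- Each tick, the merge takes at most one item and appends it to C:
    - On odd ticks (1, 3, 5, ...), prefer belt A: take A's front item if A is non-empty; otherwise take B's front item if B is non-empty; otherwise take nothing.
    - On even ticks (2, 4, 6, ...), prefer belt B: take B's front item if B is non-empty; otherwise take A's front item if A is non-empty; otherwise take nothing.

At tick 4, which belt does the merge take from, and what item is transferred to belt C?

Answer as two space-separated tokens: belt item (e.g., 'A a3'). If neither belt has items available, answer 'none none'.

Answer: B disk

Derivation:
Tick 1: prefer A, take crate from A; A=[plank,mast,urn,keg] B=[tube,disk,clip,mesh,hook] C=[crate]
Tick 2: prefer B, take tube from B; A=[plank,mast,urn,keg] B=[disk,clip,mesh,hook] C=[crate,tube]
Tick 3: prefer A, take plank from A; A=[mast,urn,keg] B=[disk,clip,mesh,hook] C=[crate,tube,plank]
Tick 4: prefer B, take disk from B; A=[mast,urn,keg] B=[clip,mesh,hook] C=[crate,tube,plank,disk]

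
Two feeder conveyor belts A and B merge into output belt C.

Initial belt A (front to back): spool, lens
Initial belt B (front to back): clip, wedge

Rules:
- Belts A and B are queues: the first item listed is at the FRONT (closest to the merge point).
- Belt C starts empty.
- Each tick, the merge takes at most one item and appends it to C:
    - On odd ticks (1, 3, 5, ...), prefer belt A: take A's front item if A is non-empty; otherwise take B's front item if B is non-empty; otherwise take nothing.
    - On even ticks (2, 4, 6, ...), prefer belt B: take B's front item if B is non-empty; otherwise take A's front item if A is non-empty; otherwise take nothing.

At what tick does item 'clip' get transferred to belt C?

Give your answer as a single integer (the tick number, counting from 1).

Tick 1: prefer A, take spool from A; A=[lens] B=[clip,wedge] C=[spool]
Tick 2: prefer B, take clip from B; A=[lens] B=[wedge] C=[spool,clip]

Answer: 2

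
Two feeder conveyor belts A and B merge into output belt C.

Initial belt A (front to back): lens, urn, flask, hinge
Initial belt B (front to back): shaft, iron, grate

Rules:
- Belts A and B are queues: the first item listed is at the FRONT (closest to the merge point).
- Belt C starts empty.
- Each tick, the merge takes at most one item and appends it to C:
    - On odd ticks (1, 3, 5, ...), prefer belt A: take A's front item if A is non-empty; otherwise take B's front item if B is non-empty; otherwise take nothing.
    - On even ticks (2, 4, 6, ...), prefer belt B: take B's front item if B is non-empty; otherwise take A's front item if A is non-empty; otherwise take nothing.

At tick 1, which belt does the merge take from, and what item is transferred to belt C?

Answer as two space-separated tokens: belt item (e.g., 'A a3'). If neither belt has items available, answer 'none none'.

Answer: A lens

Derivation:
Tick 1: prefer A, take lens from A; A=[urn,flask,hinge] B=[shaft,iron,grate] C=[lens]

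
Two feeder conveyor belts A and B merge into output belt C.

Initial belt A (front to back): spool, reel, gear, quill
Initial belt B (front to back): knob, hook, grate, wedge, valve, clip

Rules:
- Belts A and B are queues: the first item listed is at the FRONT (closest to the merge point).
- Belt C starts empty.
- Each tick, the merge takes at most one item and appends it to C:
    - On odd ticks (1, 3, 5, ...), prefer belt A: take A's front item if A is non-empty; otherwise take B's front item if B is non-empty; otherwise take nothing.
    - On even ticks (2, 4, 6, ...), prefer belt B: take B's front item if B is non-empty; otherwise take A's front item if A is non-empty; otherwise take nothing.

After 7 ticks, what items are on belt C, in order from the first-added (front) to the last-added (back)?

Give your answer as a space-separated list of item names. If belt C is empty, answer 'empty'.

Answer: spool knob reel hook gear grate quill

Derivation:
Tick 1: prefer A, take spool from A; A=[reel,gear,quill] B=[knob,hook,grate,wedge,valve,clip] C=[spool]
Tick 2: prefer B, take knob from B; A=[reel,gear,quill] B=[hook,grate,wedge,valve,clip] C=[spool,knob]
Tick 3: prefer A, take reel from A; A=[gear,quill] B=[hook,grate,wedge,valve,clip] C=[spool,knob,reel]
Tick 4: prefer B, take hook from B; A=[gear,quill] B=[grate,wedge,valve,clip] C=[spool,knob,reel,hook]
Tick 5: prefer A, take gear from A; A=[quill] B=[grate,wedge,valve,clip] C=[spool,knob,reel,hook,gear]
Tick 6: prefer B, take grate from B; A=[quill] B=[wedge,valve,clip] C=[spool,knob,reel,hook,gear,grate]
Tick 7: prefer A, take quill from A; A=[-] B=[wedge,valve,clip] C=[spool,knob,reel,hook,gear,grate,quill]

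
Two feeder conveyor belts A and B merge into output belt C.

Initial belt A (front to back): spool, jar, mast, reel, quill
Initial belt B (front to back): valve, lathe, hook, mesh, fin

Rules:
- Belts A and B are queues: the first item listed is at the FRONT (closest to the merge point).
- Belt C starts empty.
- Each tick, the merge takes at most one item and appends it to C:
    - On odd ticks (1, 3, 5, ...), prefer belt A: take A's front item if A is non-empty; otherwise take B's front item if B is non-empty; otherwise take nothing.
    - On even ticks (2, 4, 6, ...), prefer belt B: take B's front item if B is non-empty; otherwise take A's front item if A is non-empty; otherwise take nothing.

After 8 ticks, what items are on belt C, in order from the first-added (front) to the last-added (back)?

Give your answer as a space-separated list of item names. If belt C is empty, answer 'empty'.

Answer: spool valve jar lathe mast hook reel mesh

Derivation:
Tick 1: prefer A, take spool from A; A=[jar,mast,reel,quill] B=[valve,lathe,hook,mesh,fin] C=[spool]
Tick 2: prefer B, take valve from B; A=[jar,mast,reel,quill] B=[lathe,hook,mesh,fin] C=[spool,valve]
Tick 3: prefer A, take jar from A; A=[mast,reel,quill] B=[lathe,hook,mesh,fin] C=[spool,valve,jar]
Tick 4: prefer B, take lathe from B; A=[mast,reel,quill] B=[hook,mesh,fin] C=[spool,valve,jar,lathe]
Tick 5: prefer A, take mast from A; A=[reel,quill] B=[hook,mesh,fin] C=[spool,valve,jar,lathe,mast]
Tick 6: prefer B, take hook from B; A=[reel,quill] B=[mesh,fin] C=[spool,valve,jar,lathe,mast,hook]
Tick 7: prefer A, take reel from A; A=[quill] B=[mesh,fin] C=[spool,valve,jar,lathe,mast,hook,reel]
Tick 8: prefer B, take mesh from B; A=[quill] B=[fin] C=[spool,valve,jar,lathe,mast,hook,reel,mesh]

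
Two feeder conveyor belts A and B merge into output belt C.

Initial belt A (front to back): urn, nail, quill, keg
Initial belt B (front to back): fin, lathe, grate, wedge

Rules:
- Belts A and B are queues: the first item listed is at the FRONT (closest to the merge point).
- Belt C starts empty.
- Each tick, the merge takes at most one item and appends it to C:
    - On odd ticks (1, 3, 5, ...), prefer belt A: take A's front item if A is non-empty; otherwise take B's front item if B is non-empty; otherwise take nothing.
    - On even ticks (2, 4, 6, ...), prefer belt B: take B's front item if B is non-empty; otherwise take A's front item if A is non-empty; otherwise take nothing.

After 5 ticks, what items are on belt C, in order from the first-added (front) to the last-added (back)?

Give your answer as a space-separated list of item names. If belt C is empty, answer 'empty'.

Answer: urn fin nail lathe quill

Derivation:
Tick 1: prefer A, take urn from A; A=[nail,quill,keg] B=[fin,lathe,grate,wedge] C=[urn]
Tick 2: prefer B, take fin from B; A=[nail,quill,keg] B=[lathe,grate,wedge] C=[urn,fin]
Tick 3: prefer A, take nail from A; A=[quill,keg] B=[lathe,grate,wedge] C=[urn,fin,nail]
Tick 4: prefer B, take lathe from B; A=[quill,keg] B=[grate,wedge] C=[urn,fin,nail,lathe]
Tick 5: prefer A, take quill from A; A=[keg] B=[grate,wedge] C=[urn,fin,nail,lathe,quill]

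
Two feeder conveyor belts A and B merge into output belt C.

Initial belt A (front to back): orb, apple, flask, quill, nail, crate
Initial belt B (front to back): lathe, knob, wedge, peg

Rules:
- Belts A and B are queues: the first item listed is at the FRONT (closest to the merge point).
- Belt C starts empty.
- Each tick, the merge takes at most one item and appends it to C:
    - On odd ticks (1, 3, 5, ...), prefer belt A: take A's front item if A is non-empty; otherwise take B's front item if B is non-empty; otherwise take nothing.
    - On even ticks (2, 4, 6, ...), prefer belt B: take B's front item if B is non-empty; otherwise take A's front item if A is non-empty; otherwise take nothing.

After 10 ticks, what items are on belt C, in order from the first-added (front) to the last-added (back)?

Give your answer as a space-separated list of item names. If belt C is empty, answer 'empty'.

Answer: orb lathe apple knob flask wedge quill peg nail crate

Derivation:
Tick 1: prefer A, take orb from A; A=[apple,flask,quill,nail,crate] B=[lathe,knob,wedge,peg] C=[orb]
Tick 2: prefer B, take lathe from B; A=[apple,flask,quill,nail,crate] B=[knob,wedge,peg] C=[orb,lathe]
Tick 3: prefer A, take apple from A; A=[flask,quill,nail,crate] B=[knob,wedge,peg] C=[orb,lathe,apple]
Tick 4: prefer B, take knob from B; A=[flask,quill,nail,crate] B=[wedge,peg] C=[orb,lathe,apple,knob]
Tick 5: prefer A, take flask from A; A=[quill,nail,crate] B=[wedge,peg] C=[orb,lathe,apple,knob,flask]
Tick 6: prefer B, take wedge from B; A=[quill,nail,crate] B=[peg] C=[orb,lathe,apple,knob,flask,wedge]
Tick 7: prefer A, take quill from A; A=[nail,crate] B=[peg] C=[orb,lathe,apple,knob,flask,wedge,quill]
Tick 8: prefer B, take peg from B; A=[nail,crate] B=[-] C=[orb,lathe,apple,knob,flask,wedge,quill,peg]
Tick 9: prefer A, take nail from A; A=[crate] B=[-] C=[orb,lathe,apple,knob,flask,wedge,quill,peg,nail]
Tick 10: prefer B, take crate from A; A=[-] B=[-] C=[orb,lathe,apple,knob,flask,wedge,quill,peg,nail,crate]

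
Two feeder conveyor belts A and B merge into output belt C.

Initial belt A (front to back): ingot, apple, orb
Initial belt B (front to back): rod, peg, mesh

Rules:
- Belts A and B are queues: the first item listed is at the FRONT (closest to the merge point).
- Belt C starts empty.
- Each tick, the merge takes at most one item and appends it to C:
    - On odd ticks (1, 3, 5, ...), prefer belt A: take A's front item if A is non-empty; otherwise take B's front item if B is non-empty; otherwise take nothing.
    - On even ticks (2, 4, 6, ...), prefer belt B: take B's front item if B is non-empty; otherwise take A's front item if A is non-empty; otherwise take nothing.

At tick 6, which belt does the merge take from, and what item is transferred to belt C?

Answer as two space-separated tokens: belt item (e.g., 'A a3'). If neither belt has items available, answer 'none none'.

Answer: B mesh

Derivation:
Tick 1: prefer A, take ingot from A; A=[apple,orb] B=[rod,peg,mesh] C=[ingot]
Tick 2: prefer B, take rod from B; A=[apple,orb] B=[peg,mesh] C=[ingot,rod]
Tick 3: prefer A, take apple from A; A=[orb] B=[peg,mesh] C=[ingot,rod,apple]
Tick 4: prefer B, take peg from B; A=[orb] B=[mesh] C=[ingot,rod,apple,peg]
Tick 5: prefer A, take orb from A; A=[-] B=[mesh] C=[ingot,rod,apple,peg,orb]
Tick 6: prefer B, take mesh from B; A=[-] B=[-] C=[ingot,rod,apple,peg,orb,mesh]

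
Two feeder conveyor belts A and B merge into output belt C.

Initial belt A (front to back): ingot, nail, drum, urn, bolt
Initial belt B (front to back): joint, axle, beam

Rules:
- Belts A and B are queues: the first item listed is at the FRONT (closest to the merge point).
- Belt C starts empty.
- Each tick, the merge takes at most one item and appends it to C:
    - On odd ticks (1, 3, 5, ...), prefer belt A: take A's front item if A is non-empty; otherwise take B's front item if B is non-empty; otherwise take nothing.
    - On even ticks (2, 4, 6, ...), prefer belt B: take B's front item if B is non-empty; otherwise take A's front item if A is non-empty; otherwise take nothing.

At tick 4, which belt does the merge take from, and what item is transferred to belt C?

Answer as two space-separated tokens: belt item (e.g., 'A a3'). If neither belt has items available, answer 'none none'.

Tick 1: prefer A, take ingot from A; A=[nail,drum,urn,bolt] B=[joint,axle,beam] C=[ingot]
Tick 2: prefer B, take joint from B; A=[nail,drum,urn,bolt] B=[axle,beam] C=[ingot,joint]
Tick 3: prefer A, take nail from A; A=[drum,urn,bolt] B=[axle,beam] C=[ingot,joint,nail]
Tick 4: prefer B, take axle from B; A=[drum,urn,bolt] B=[beam] C=[ingot,joint,nail,axle]

Answer: B axle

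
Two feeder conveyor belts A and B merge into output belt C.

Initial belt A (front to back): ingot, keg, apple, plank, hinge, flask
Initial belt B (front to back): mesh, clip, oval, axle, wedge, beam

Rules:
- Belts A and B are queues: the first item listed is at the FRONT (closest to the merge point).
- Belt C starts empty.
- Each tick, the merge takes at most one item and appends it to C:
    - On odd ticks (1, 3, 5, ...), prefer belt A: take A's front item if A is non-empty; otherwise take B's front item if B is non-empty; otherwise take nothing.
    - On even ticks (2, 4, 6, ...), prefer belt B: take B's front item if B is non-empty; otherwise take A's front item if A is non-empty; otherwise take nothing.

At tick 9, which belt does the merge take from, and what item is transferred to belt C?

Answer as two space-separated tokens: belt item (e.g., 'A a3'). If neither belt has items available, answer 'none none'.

Tick 1: prefer A, take ingot from A; A=[keg,apple,plank,hinge,flask] B=[mesh,clip,oval,axle,wedge,beam] C=[ingot]
Tick 2: prefer B, take mesh from B; A=[keg,apple,plank,hinge,flask] B=[clip,oval,axle,wedge,beam] C=[ingot,mesh]
Tick 3: prefer A, take keg from A; A=[apple,plank,hinge,flask] B=[clip,oval,axle,wedge,beam] C=[ingot,mesh,keg]
Tick 4: prefer B, take clip from B; A=[apple,plank,hinge,flask] B=[oval,axle,wedge,beam] C=[ingot,mesh,keg,clip]
Tick 5: prefer A, take apple from A; A=[plank,hinge,flask] B=[oval,axle,wedge,beam] C=[ingot,mesh,keg,clip,apple]
Tick 6: prefer B, take oval from B; A=[plank,hinge,flask] B=[axle,wedge,beam] C=[ingot,mesh,keg,clip,apple,oval]
Tick 7: prefer A, take plank from A; A=[hinge,flask] B=[axle,wedge,beam] C=[ingot,mesh,keg,clip,apple,oval,plank]
Tick 8: prefer B, take axle from B; A=[hinge,flask] B=[wedge,beam] C=[ingot,mesh,keg,clip,apple,oval,plank,axle]
Tick 9: prefer A, take hinge from A; A=[flask] B=[wedge,beam] C=[ingot,mesh,keg,clip,apple,oval,plank,axle,hinge]

Answer: A hinge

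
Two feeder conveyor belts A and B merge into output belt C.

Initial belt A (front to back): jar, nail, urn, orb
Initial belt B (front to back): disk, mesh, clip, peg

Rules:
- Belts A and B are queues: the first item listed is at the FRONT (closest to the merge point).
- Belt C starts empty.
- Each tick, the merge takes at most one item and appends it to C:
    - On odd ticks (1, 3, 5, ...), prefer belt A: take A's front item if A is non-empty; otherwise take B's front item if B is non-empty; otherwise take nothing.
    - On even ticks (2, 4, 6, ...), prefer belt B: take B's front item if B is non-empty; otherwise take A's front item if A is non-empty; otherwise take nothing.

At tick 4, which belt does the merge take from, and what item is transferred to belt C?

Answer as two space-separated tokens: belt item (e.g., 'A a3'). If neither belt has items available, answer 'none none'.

Answer: B mesh

Derivation:
Tick 1: prefer A, take jar from A; A=[nail,urn,orb] B=[disk,mesh,clip,peg] C=[jar]
Tick 2: prefer B, take disk from B; A=[nail,urn,orb] B=[mesh,clip,peg] C=[jar,disk]
Tick 3: prefer A, take nail from A; A=[urn,orb] B=[mesh,clip,peg] C=[jar,disk,nail]
Tick 4: prefer B, take mesh from B; A=[urn,orb] B=[clip,peg] C=[jar,disk,nail,mesh]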